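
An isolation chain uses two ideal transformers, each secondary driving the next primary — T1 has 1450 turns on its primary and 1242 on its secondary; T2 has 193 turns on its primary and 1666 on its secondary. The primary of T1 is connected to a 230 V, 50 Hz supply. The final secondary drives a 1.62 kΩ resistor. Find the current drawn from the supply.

I_supply ≈ 7.76 A

After T1: V = 230.00 × 1242/1450 = 197.01 V.
After T2: V = 197.01 × 1666/193 = 1700.6 V.
I_load = 1700.6/1620 = 1.0497 A, so P_out = 1700.6 × 1.0497 = 1785.2 W.
All ideal ⇒ P_in = P_out, so I_supply = 1785.2/230 = 7.76 A.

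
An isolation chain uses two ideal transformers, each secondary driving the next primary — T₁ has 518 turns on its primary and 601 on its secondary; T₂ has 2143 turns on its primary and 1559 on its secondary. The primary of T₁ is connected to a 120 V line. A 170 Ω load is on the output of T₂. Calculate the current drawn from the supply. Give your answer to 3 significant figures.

After T₁: V = 120.00 × 601/518 = 139.23 V.
After T₂: V = 139.23 × 1559/2143 = 101.29 V.
I_load = 101.29/170 = 0.59580 A, so P_out = 101.29 × 0.59580 = 60.346 W.
All ideal ⇒ P_in = P_out, so I_supply = 60.346/120 = 0.503 A.

I_supply ≈ 0.503 A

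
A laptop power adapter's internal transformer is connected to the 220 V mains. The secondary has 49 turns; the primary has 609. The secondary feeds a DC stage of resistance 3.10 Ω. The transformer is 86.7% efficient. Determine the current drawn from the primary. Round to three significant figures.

V_s = 220 × 49/609 = 17.701 V.
I_s = V_s/R = 17.701/3.10 = 5.7100 A.
P_out = V_s I_s = 17.701 × 5.7100 = 101.07 W.
P_in = P_out/η = 101.07/0.867 = 116.58 W.
I_p = P_in/V_p = 116.58/220 = 0.530 A.

I_p ≈ 0.530 A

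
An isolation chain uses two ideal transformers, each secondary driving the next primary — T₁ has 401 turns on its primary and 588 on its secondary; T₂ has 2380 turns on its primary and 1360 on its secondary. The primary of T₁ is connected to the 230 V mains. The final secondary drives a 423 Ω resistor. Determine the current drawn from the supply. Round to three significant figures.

After T₁: V = 230.00 × 588/401 = 337.26 V.
After T₂: V = 337.26 × 1360/2380 = 192.72 V.
I_load = 192.72/423 = 0.45560 A, so P_out = 192.72 × 0.45560 = 87.802 W.
All ideal ⇒ P_in = P_out, so I_supply = 87.802/230 = 0.382 A.

I_supply ≈ 0.382 A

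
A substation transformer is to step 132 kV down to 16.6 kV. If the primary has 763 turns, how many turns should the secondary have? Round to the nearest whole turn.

N_s/N_p = V_s/V_p, so N_s = 763 × 16600/132000 = 96.0 ≈ 96 turns.

N_s = 96 turns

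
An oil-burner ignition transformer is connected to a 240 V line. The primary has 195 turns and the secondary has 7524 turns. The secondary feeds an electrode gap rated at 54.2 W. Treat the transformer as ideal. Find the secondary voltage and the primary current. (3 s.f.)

V_s ≈ 9260 V, I_p ≈ 0.226 A

V_s = V_p × N_s/N_p = 240 × 7524/195 = 9260.3 V.
I_s = P/V_s = 54.2/9260.3 = 0.0058529 A.
I_p = I_s × N_s/N_p = 0.0058529 × 7524/195 = 0.226 A.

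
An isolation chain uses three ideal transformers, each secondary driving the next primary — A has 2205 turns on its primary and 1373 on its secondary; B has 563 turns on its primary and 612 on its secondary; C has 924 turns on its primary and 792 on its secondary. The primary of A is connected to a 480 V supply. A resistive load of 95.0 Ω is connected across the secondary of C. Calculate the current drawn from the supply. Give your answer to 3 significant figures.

After A: V = 480.00 × 1373/2205 = 298.88 V.
After B: V = 298.88 × 612/563 = 324.90 V.
After C: V = 324.90 × 792/924 = 278.48 V.
I_load = 278.48/95.0 = 2.9314 A, so P_out = 278.48 × 2.9314 = 816.35 W.
All ideal ⇒ P_in = P_out, so I_supply = 816.35/480 = 1.70 A.

I_supply ≈ 1.70 A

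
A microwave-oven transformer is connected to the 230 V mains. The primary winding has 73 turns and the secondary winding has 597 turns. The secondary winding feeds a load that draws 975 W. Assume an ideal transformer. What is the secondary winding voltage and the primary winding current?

V_s = V_p × N_s/N_p = 230 × 597/73 = 1881.0 V.
I_s = P/V_s = 975/1881.0 = 0.51835 A.
I_p = I_s × N_s/N_p = 0.51835 × 597/73 = 4.24 A.

V_s ≈ 1880 V, I_p ≈ 4.24 A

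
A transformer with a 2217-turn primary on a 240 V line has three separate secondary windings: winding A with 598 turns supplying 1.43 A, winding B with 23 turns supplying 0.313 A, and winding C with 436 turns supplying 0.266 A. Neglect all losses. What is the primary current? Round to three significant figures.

V_A = 240 × 598/2217 = 64.736 V; V_B = 240 × 23/2217 = 2.4899 V; V_C = 240 × 436/2217 = 47.199 V.
P_out = V_A I_A + V_B I_B + V_C I_C = 64.736×1.43 + 2.4899×0.313 + 47.199×0.266 = 92.573 + 0.77932 + 12.555 = 105.91 W.
Ideal ⇒ P_in = P_out, so I_p = P_out/V_p = 105.91/240 = 0.441 A.

I_p ≈ 0.441 A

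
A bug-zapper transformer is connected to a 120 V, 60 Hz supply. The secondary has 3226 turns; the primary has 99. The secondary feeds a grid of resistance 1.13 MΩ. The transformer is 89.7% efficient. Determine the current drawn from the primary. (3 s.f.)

V_s = 120 × 3226/99 = 3910.3 V.
I_s = V_s/R = 3910.3/(1.13×10^6) = 0.0034604 A.
P_out = V_s I_s = 3910.3 × 0.0034604 = 13.531 W.
P_in = P_out/η = 13.531/0.897 = 15.085 W.
I_p = P_in/V_p = 15.085/120 = 0.126 A.

I_p ≈ 0.126 A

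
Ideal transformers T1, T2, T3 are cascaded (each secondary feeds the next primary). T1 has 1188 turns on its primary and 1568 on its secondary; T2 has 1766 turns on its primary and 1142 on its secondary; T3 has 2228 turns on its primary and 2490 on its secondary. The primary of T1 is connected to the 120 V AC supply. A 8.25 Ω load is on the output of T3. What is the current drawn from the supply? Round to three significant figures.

After T1: V = 120.00 × 1568/1188 = 158.38 V.
After T2: V = 158.38 × 1142/1766 = 102.42 V.
After T3: V = 102.42 × 2490/2228 = 114.46 V.
I_load = 114.46/8.25 = 13.874 A, so P_out = 114.46 × 13.874 = 1588.1 W.
All ideal ⇒ P_in = P_out, so I_supply = 1588.1/120 = 13.2 A.

I_supply ≈ 13.2 A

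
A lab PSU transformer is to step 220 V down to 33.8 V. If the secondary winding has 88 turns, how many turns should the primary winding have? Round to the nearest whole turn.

N_p = 573 turns

N_p/N_s = V_p/V_s, so N_p = 88 × 220/33.8 = 572.8 ≈ 573 turns.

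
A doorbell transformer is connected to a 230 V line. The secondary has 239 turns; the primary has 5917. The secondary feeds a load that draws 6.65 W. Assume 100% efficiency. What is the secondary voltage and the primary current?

V_s ≈ 9.29 V, I_p ≈ 0.0289 A

V_s = V_p × N_s/N_p = 230 × 239/5917 = 9.2902 V.
I_s = P/V_s = 6.65/9.2902 = 0.71581 A.
I_p = I_s × N_s/N_p = 0.71581 × 239/5917 = 0.0289 A.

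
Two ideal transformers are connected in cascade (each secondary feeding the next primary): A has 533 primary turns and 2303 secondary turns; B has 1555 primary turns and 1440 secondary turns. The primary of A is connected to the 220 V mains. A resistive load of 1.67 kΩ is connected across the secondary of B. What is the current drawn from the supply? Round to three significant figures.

Secondary of A: V = 220.00 × 2303/533 = 950.58 V.
Secondary of B: V = 950.58 × 1440/1555 = 880.28 V.
I_load = 880.28/1670 = 0.52711 A, so P_out = 880.28 × 0.52711 = 464.01 W.
All ideal ⇒ P_in = P_out, so I_supply = 464.01/220 = 2.11 A.

I_supply ≈ 2.11 A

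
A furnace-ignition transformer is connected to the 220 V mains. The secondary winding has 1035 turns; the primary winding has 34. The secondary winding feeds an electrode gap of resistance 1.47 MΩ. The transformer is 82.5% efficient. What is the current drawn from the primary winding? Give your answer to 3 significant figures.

I_p ≈ 0.168 A

V_s = 220 × 1035/34 = 6697.1 V.
I_s = V_s/R = 6697.1/(1.47×10^6) = 0.0045558 A.
P_out = V_s I_s = 6697.1 × 0.0045558 = 30.511 W.
P_in = P_out/η = 30.511/0.825 = 36.983 W.
I_p = P_in/V_p = 36.983/220 = 0.168 A.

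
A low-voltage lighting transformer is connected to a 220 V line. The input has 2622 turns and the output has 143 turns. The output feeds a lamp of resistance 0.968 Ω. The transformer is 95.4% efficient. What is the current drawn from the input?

V_out = 220 × 143/2622 = 11.998 V.
I_out = V_out/R = 11.998/0.968 = 12.395 A.
P_out = V_out I_out = 11.998 × 12.395 = 148.72 W.
P_in = P_out/η = 148.72/0.954 = 155.89 W.
I_in = P_in/V_in = 155.89/220 = 0.709 A.

I_in ≈ 0.709 A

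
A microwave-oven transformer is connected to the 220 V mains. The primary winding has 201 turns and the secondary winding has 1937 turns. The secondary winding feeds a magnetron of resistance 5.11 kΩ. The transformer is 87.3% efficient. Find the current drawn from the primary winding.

V_s = 220 × 1937/201 = 2120.1 V.
I_s = V_s/R = 2120.1/5110 = 0.41489 A.
P_out = V_s I_s = 2120.1 × 0.41489 = 879.61 W.
P_in = P_out/η = 879.61/0.873 = 1007.6 W.
I_p = P_in/V_p = 1007.6/220 = 4.58 A.

I_p ≈ 4.58 A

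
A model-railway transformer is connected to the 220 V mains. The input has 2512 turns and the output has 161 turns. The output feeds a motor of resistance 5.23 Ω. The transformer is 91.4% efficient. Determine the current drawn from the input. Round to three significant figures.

V_out = 220 × 161/2512 = 14.100 V.
I_out = V_out/R = 14.100/5.23 = 2.6960 A.
P_out = V_out I_out = 14.100 × 2.6960 = 38.015 W.
P_in = P_out/η = 38.015/0.914 = 41.592 W.
I_in = P_in/V_in = 41.592/220 = 0.189 A.

I_in ≈ 0.189 A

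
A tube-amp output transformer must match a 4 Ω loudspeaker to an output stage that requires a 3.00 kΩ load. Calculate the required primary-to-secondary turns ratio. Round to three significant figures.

N_p/N_s ≈ 27.4

Z_p/Z_s = (N_p/N_s)², so N_p/N_s = √(3000/4) = √750 = 27.4.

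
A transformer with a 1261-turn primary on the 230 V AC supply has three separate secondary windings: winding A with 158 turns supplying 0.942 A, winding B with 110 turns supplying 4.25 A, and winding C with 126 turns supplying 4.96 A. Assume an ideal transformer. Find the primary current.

I_p ≈ 0.984 A

V_A = 230 × 158/1261 = 28.818 V; V_B = 230 × 110/1261 = 20.063 V; V_C = 230 × 126/1261 = 22.982 V.
P_out = V_A I_A + V_B I_B + V_C I_C = 28.818×0.942 + 20.063×4.25 + 22.982×4.96 = 27.147 + 85.270 + 113.99 = 226.41 W.
Ideal ⇒ P_in = P_out, so I_p = P_out/V_p = 226.41/230 = 0.984 A.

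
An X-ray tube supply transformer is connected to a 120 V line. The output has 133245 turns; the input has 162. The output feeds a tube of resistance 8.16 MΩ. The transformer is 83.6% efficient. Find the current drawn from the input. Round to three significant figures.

V_out = 120 × 133245/162 = 98700 V.
I_out = V_out/R = 98700/(8.16×10^6) = 0.012096 A.
P_out = V_out I_out = 98700 × 0.012096 = 1193.8 W.
P_in = P_out/η = 1193.8/0.836 = 1428.0 W.
I_in = P_in/V_in = 1428.0/120 = 11.9 A.

I_in ≈ 11.9 A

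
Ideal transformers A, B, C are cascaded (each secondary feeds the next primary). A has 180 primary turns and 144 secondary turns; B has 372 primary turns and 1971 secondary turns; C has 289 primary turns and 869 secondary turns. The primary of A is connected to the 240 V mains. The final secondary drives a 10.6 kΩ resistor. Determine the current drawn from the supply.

I_supply ≈ 3.68 A

After A: V = 240.00 × 144/180 = 192.00 V.
After B: V = 192.00 × 1971/372 = 1017.3 V.
After C: V = 1017.3 × 869/289 = 3058.9 V.
I_load = 3058.9/10600 = 0.28858 A, so P_out = 3058.9 × 0.28858 = 882.73 W.
All ideal ⇒ P_in = P_out, so I_supply = 882.73/240 = 3.68 A.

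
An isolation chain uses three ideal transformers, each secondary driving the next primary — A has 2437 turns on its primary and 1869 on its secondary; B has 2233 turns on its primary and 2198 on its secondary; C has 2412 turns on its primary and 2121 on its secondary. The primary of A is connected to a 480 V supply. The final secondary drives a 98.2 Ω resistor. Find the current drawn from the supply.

I_supply ≈ 2.15 A

After A: V = 480.00 × 1869/2437 = 368.12 V.
After B: V = 368.12 × 2198/2233 = 362.35 V.
After C: V = 362.35 × 2121/2412 = 318.64 V.
I_load = 318.64/98.2 = 3.2448 A, so P_out = 318.64 × 3.2448 = 1033.9 W.
All ideal ⇒ P_in = P_out, so I_supply = 1033.9/480 = 2.15 A.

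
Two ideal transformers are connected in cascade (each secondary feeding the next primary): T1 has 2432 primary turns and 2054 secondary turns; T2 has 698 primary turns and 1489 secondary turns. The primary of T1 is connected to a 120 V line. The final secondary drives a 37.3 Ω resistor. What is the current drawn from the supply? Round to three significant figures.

Secondary of T1: V = 120.00 × 2054/2432 = 101.35 V.
Secondary of T2: V = 101.35 × 1489/698 = 216.20 V.
I_load = 216.20/37.3 = 5.7963 A, so P_out = 216.20 × 5.7963 = 1253.2 W.
All ideal ⇒ P_in = P_out, so I_supply = 1253.2/120 = 10.4 A.

I_supply ≈ 10.4 A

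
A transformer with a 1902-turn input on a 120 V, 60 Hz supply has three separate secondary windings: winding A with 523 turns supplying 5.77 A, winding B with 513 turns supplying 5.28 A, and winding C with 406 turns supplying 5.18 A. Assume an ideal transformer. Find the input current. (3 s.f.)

I_in ≈ 4.12 A

V_A = 120 × 523/1902 = 32.997 V; V_B = 120 × 513/1902 = 32.366 V; V_C = 120 × 406/1902 = 25.615 V.
P_out = V_A I_A + V_B I_B + V_C I_C = 32.997×5.77 + 32.366×5.28 + 25.615×5.18 = 190.39 + 170.89 + 132.69 = 493.97 W.
Ideal ⇒ P_in = P_out, so I_in = P_out/V_in = 493.97/120 = 4.12 A.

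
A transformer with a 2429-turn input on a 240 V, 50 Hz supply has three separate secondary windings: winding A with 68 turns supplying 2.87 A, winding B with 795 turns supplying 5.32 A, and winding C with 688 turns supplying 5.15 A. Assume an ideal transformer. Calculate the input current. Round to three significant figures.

I_in ≈ 3.28 A

V_A = 240 × 68/2429 = 6.7188 V; V_B = 240 × 795/2429 = 78.551 V; V_C = 240 × 688/2429 = 67.979 V.
P_out = V_A I_A + V_B I_B + V_C I_C = 6.7188×2.87 + 78.551×5.32 + 67.979×5.15 = 19.283 + 417.89 + 350.09 = 787.26 W.
Ideal ⇒ P_in = P_out, so I_in = P_out/V_in = 787.26/240 = 3.28 A.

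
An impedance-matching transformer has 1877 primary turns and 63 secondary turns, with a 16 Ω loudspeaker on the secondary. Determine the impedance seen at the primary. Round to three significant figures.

Z_p = (N_p/N_s)² × Z_s = (1877/63)² × 16 = 14200 Ω.

Z_p ≈ 14200 Ω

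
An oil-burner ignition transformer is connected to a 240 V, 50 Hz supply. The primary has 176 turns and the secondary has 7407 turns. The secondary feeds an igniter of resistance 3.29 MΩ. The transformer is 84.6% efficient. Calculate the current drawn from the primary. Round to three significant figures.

V_s = 240 × 7407/176 = 10100 V.
I_s = V_s/R = 10100/(3.29×10^6) = 0.0030700 A.
P_out = V_s I_s = 10100 × 0.0030700 = 31.009 W.
P_in = P_out/η = 31.009/0.846 = 36.654 W.
I_p = P_in/V_p = 36.654/240 = 0.153 A.

I_p ≈ 0.153 A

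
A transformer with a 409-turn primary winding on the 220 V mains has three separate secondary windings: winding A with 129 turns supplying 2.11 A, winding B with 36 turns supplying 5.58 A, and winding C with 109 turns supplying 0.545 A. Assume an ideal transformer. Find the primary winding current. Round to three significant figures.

V_A = 220 × 129/409 = 69.389 V; V_B = 220 × 36/409 = 19.364 V; V_C = 220 × 109/409 = 58.631 V.
P_out = V_A I_A + V_B I_B + V_C I_C = 69.389×2.11 + 19.364×5.58 + 58.631×0.545 = 146.41 + 108.05 + 31.954 = 286.42 W.
Ideal ⇒ P_in = P_out, so I_p = P_out/V_p = 286.42/220 = 1.30 A.

I_p ≈ 1.30 A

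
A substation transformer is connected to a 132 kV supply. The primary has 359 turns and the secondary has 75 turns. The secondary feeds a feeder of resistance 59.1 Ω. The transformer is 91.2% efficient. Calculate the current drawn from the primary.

I_p ≈ 107 A

V_s = 132000 × 75/359 = 27577 V.
I_s = V_s/R = 27577/59.1 = 466.61 A.
P_out = V_s I_s = 27577 × 466.61 = 1.2867×10^7 W.
P_in = P_out/η = 1.2867×10^7/0.912 = 1.4109×10^7 W.
I_p = P_in/V_p = 1.4109×10^7/132000 = 107 A.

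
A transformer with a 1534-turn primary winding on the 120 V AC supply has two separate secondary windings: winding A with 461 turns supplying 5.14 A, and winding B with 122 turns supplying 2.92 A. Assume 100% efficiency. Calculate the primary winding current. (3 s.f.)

I_p ≈ 1.78 A

V_A = 120 × 461/1534 = 36.063 V; V_B = 120 × 122/1534 = 9.5437 V.
P_out = V_A I_A + V_B I_B = 36.063×5.14 + 9.5437×2.92 = 185.36 + 27.868 = 213.23 W.
Ideal ⇒ P_in = P_out, so I_p = P_out/V_p = 213.23/120 = 1.78 A.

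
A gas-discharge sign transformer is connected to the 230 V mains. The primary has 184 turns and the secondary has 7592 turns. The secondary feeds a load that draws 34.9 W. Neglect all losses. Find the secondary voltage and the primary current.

V_s ≈ 9490 V, I_p ≈ 0.152 A

V_s = V_p × N_s/N_p = 230 × 7592/184 = 9490.0 V.
I_s = P/V_s = 34.9/9490.0 = 0.0036776 A.
I_p = I_s × N_s/N_p = 0.0036776 × 7592/184 = 0.152 A.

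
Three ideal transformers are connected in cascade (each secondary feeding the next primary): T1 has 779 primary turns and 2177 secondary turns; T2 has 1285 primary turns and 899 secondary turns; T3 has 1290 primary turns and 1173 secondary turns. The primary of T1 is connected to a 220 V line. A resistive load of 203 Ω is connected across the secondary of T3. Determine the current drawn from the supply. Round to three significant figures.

After T1: V = 220.00 × 2177/779 = 614.81 V.
After T2: V = 614.81 × 899/1285 = 430.13 V.
After T3: V = 430.13 × 1173/1290 = 391.12 V.
I_load = 391.12/203 = 1.9267 A, so P_out = 391.12 × 1.9267 = 753.57 W.
All ideal ⇒ P_in = P_out, so I_supply = 753.57/220 = 3.43 A.

I_supply ≈ 3.43 A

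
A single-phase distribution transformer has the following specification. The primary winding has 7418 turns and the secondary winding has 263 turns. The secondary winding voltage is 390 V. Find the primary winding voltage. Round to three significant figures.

V_p ≈ 11000 V

V_p/V_s = N_p/N_s, so V_p = 390 × 7418/263 = 11000 V.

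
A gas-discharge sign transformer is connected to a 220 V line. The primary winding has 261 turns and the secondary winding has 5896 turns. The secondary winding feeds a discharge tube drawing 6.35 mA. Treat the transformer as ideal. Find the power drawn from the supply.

I_p = I_s × N_s/N_p = 0.00635 × 5896/261 = 0.14345 A.
P = V_p I_p = 220 × 0.14345 = 31.6 W.

P ≈ 31.6 W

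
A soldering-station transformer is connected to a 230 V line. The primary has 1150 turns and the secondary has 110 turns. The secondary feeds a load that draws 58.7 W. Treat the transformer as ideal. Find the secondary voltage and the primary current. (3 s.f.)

V_s ≈ 22.0 V, I_p ≈ 0.255 A

V_s = V_p × N_s/N_p = 230 × 110/1150 = 22.000 V.
I_s = P/V_s = 58.7/22.000 = 2.6682 A.
I_p = I_s × N_s/N_p = 2.6682 × 110/1150 = 0.255 A.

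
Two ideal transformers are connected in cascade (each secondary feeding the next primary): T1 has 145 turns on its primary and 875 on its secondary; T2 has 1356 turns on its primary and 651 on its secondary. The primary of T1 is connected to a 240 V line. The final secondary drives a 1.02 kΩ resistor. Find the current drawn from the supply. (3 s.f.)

After T1: V = 240.00 × 875/145 = 1448.3 V.
After T2: V = 1448.3 × 651/1356 = 695.30 V.
I_load = 695.30/1020 = 0.68167 A, so P_out = 695.30 × 0.68167 = 473.96 W.
All ideal ⇒ P_in = P_out, so I_supply = 473.96/240 = 1.97 A.

I_supply ≈ 1.97 A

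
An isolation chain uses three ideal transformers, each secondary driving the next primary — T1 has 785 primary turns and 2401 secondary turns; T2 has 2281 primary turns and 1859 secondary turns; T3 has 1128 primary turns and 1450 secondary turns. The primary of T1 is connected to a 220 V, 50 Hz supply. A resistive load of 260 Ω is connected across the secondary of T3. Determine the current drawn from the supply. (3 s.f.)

I_supply ≈ 8.69 A

After T1: V = 220.00 × 2401/785 = 672.89 V.
After T2: V = 672.89 × 1859/2281 = 548.40 V.
After T3: V = 548.40 × 1450/1128 = 704.95 V.
I_load = 704.95/260 = 2.7113 A, so P_out = 704.95 × 2.7113 = 1911.4 W.
All ideal ⇒ P_in = P_out, so I_supply = 1911.4/220 = 8.69 A.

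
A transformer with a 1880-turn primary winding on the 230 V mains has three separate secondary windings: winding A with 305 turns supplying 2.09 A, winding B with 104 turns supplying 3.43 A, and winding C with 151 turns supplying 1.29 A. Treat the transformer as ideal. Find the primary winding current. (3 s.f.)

V_A = 230 × 305/1880 = 37.314 V; V_B = 230 × 104/1880 = 12.723 V; V_C = 230 × 151/1880 = 18.473 V.
P_out = V_A I_A + V_B I_B + V_C I_C = 37.314×2.09 + 12.723×3.43 + 18.473×1.29 = 77.986 + 43.641 + 23.831 = 145.46 W.
Ideal ⇒ P_in = P_out, so I_p = P_out/V_p = 145.46/230 = 0.632 A.

I_p ≈ 0.632 A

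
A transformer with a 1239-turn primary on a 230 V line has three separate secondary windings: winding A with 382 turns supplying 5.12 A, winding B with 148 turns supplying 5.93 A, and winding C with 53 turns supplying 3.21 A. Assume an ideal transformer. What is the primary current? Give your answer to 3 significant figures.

I_p ≈ 2.42 A

V_A = 230 × 382/1239 = 70.912 V; V_B = 230 × 148/1239 = 27.474 V; V_C = 230 × 53/1239 = 9.8386 V.
P_out = V_A I_A + V_B I_B + V_C I_C = 70.912×5.12 + 27.474×5.93 + 9.8386×3.21 = 363.07 + 162.92 + 31.582 = 557.57 W.
Ideal ⇒ P_in = P_out, so I_p = P_out/V_p = 557.57/230 = 2.42 A.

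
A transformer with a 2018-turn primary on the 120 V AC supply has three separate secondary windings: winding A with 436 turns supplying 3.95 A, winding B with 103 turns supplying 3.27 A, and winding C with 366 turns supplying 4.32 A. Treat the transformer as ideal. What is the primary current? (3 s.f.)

I_p ≈ 1.80 A

V_A = 120 × 436/2018 = 25.927 V; V_B = 120 × 103/2018 = 6.1249 V; V_C = 120 × 366/2018 = 21.764 V.
P_out = V_A I_A + V_B I_B + V_C I_C = 25.927×3.95 + 6.1249×3.27 + 21.764×4.32 = 102.41 + 20.028 + 94.021 = 216.46 W.
Ideal ⇒ P_in = P_out, so I_p = P_out/V_p = 216.46/120 = 1.80 A.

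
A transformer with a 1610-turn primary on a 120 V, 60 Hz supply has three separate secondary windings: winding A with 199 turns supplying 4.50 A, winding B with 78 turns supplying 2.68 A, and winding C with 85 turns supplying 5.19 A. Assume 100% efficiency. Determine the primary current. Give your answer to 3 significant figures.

I_p ≈ 0.960 A

V_A = 120 × 199/1610 = 14.832 V; V_B = 120 × 78/1610 = 5.8137 V; V_C = 120 × 85/1610 = 6.3354 V.
P_out = V_A I_A + V_B I_B + V_C I_C = 14.832×4.50 + 5.8137×2.68 + 6.3354×5.19 = 66.745 + 15.581 + 32.881 = 115.21 W.
Ideal ⇒ P_in = P_out, so I_p = P_out/V_p = 115.21/120 = 0.960 A.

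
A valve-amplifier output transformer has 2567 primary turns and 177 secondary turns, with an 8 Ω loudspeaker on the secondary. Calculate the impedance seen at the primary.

Z_p ≈ 1680 Ω

Z_p = (N_p/N_s)² × Z_s = (2567/177)² × 8 = 1680 Ω.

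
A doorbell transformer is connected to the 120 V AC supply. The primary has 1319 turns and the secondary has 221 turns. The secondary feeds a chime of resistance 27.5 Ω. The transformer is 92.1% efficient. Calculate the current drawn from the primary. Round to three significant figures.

V_s = 120 × 221/1319 = 20.106 V.
I_s = V_s/R = 20.106/27.5 = 0.73113 A.
P_out = V_s I_s = 20.106 × 0.73113 = 14.700 W.
P_in = P_out/η = 14.700/0.921 = 15.961 W.
I_p = P_in/V_p = 15.961/120 = 0.133 A.

I_p ≈ 0.133 A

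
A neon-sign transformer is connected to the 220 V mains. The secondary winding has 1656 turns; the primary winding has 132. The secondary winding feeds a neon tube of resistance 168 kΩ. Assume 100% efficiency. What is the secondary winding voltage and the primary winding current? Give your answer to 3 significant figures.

V_s = V_p × N_s/N_p = 220 × 1656/132 = 2760.0 V.
I_s = V_s/R = 2760.0/168000 = 0.016429 A.
I_p = I_s × N_s/N_p = 0.016429 × 1656/132 = 0.206 A.

V_s ≈ 2760 V, I_p ≈ 0.206 A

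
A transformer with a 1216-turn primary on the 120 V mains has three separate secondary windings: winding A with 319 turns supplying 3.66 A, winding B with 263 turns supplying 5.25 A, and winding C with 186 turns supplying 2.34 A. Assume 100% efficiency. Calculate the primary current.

I_p ≈ 2.45 A

V_A = 120 × 319/1216 = 31.480 V; V_B = 120 × 263/1216 = 25.954 V; V_C = 120 × 186/1216 = 18.355 V.
P_out = V_A I_A + V_B I_B + V_C I_C = 31.480×3.66 + 25.954×5.25 + 18.355×2.34 = 115.22 + 136.26 + 42.951 = 294.43 W.
Ideal ⇒ P_in = P_out, so I_p = P_out/V_p = 294.43/120 = 2.45 A.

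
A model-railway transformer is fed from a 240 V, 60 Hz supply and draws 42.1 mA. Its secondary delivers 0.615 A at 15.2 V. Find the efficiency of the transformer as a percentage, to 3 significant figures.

P_in = 240 × 0.0421 = 10.1040 W.
P_out = 15.2 × 0.615 = 9.34800 W.
η = P_out/P_in = 9.34800/10.1040 = 0.925.

η ≈ 92.5%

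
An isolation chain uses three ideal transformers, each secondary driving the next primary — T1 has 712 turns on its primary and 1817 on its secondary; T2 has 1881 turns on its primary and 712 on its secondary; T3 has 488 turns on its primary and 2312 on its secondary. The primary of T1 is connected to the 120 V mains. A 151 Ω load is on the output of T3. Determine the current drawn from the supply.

I_supply ≈ 16.6 A

After T1: V = 120.00 × 1817/712 = 306.24 V.
After T2: V = 306.24 × 712/1881 = 115.92 V.
After T3: V = 115.92 × 2312/488 = 549.18 V.
I_load = 549.18/151 = 3.6370 A, so P_out = 549.18 × 3.6370 = 1997.3 W.
All ideal ⇒ P_in = P_out, so I_supply = 1997.3/120 = 16.6 A.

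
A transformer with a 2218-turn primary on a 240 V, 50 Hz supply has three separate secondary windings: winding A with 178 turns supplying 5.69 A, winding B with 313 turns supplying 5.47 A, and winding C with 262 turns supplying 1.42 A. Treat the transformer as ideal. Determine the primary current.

I_p ≈ 1.40 A

V_A = 240 × 178/2218 = 19.261 V; V_B = 240 × 313/2218 = 33.868 V; V_C = 240 × 262/2218 = 28.350 V.
P_out = V_A I_A + V_B I_B + V_C I_C = 19.261×5.69 + 33.868×5.47 + 28.350×1.42 = 109.59 + 185.26 + 40.257 = 335.11 W.
Ideal ⇒ P_in = P_out, so I_p = P_out/V_p = 335.11/240 = 1.40 A.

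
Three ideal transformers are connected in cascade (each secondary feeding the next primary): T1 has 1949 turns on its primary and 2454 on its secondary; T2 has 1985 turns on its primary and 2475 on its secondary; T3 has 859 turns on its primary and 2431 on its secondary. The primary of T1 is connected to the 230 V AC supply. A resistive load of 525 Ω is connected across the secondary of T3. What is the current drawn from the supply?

I_supply ≈ 8.65 A

After T1: V = 230.00 × 2454/1949 = 289.59 V.
After T2: V = 289.59 × 2475/1985 = 361.08 V.
After T3: V = 361.08 × 2431/859 = 1021.9 V.
I_load = 1021.9/525 = 1.9464 A, so P_out = 1021.9 × 1.9464 = 1989.0 W.
All ideal ⇒ P_in = P_out, so I_supply = 1989.0/230 = 8.65 A.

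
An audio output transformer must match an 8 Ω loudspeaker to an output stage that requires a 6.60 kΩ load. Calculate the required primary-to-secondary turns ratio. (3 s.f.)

Z_p/Z_s = (N_p/N_s)², so N_p/N_s = √(6600/8) = √825 = 28.7.

N_p/N_s ≈ 28.7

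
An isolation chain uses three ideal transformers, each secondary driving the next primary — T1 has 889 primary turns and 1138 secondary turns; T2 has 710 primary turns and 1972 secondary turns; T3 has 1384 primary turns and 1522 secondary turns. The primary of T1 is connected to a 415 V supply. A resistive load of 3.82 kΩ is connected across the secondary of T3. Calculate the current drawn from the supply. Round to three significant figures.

I_supply ≈ 1.66 A

Secondary of T1: V = 415.00 × 1138/889 = 531.24 V.
Secondary of T2: V = 531.24 × 1972/710 = 1475.5 V.
Secondary of T3: V = 1475.5 × 1522/1384 = 1622.6 V.
I_load = 1622.6/3820 = 0.42477 A, so P_out = 1622.6 × 0.42477 = 689.24 W.
All ideal ⇒ P_in = P_out, so I_supply = 689.24/415 = 1.66 A.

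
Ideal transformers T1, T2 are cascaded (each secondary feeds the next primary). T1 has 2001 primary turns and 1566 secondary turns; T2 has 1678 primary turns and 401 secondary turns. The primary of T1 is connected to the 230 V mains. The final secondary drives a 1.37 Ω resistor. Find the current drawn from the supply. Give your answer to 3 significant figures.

Secondary of T1: V = 230.00 × 1566/2001 = 180.00 V.
Secondary of T2: V = 180.00 × 401/1678 = 43.015 V.
I_load = 43.015/1.37 = 31.398 A, so P_out = 43.015 × 31.398 = 1350.6 W.
All ideal ⇒ P_in = P_out, so I_supply = 1350.6/230 = 5.87 A.

I_supply ≈ 5.87 A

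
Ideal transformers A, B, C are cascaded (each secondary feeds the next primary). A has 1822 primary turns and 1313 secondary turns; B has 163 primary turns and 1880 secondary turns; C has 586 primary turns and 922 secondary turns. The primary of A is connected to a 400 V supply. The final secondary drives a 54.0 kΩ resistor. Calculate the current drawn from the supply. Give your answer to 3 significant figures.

After A: V = 400.00 × 1313/1822 = 288.25 V.
After B: V = 288.25 × 1880/163 = 3324.7 V.
After C: V = 3324.7 × 922/586 = 5230.9 V.
I_load = 5230.9/54000 = 0.096869 A, so P_out = 5230.9 × 0.096869 = 506.72 W.
All ideal ⇒ P_in = P_out, so I_supply = 506.72/400 = 1.27 A.

I_supply ≈ 1.27 A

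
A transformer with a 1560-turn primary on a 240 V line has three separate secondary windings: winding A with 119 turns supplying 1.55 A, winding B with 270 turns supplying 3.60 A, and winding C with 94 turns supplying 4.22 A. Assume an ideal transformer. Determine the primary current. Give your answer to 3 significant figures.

V_A = 240 × 119/1560 = 18.308 V; V_B = 240 × 270/1560 = 41.538 V; V_C = 240 × 94/1560 = 14.462 V.
P_out = V_A I_A + V_B I_B + V_C I_C = 18.308×1.55 + 41.538×3.60 + 14.462×4.22 = 28.377 + 149.54 + 61.028 = 238.94 W.
Ideal ⇒ P_in = P_out, so I_p = P_out/V_p = 238.94/240 = 0.996 A.

I_p ≈ 0.996 A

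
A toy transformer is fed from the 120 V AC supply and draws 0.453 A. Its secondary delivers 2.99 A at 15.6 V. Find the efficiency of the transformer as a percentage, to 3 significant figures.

P_in = 120 × 0.453 = 54.3600 W.
P_out = 15.6 × 2.99 = 46.6440 W.
η = P_out/P_in = 46.6440/54.3600 = 0.858.

η ≈ 85.8%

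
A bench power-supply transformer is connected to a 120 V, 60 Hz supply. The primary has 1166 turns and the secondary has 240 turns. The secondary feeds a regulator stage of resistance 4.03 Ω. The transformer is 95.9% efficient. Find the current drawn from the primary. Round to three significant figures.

V_s = 120 × 240/1166 = 24.700 V.
I_s = V_s/R = 24.700/4.03 = 6.1290 A.
P_out = V_s I_s = 24.700 × 6.1290 = 151.38 W.
P_in = P_out/η = 151.38/0.959 = 157.86 W.
I_p = P_in/V_p = 157.86/120 = 1.32 A.

I_p ≈ 1.32 A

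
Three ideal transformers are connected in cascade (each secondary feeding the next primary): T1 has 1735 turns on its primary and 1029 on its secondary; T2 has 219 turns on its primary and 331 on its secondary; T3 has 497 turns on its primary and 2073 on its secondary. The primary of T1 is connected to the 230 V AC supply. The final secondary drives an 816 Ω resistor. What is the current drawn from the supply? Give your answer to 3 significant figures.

I_supply ≈ 3.94 A

After T1: V = 230.00 × 1029/1735 = 136.41 V.
After T2: V = 136.41 × 331/219 = 206.17 V.
After T3: V = 206.17 × 2073/497 = 859.94 V.
I_load = 859.94/816 = 1.0539 A, so P_out = 859.94 × 1.0539 = 906.26 W.
All ideal ⇒ P_in = P_out, so I_supply = 906.26/230 = 3.94 A.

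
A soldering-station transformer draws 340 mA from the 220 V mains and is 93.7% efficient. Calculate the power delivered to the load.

P_in = V_p I_p = 220 × 0.340 = 74.800 W.
P_out = η P_in = 0.937 × 74.800 = 70.1 W.

P_out ≈ 70.1 W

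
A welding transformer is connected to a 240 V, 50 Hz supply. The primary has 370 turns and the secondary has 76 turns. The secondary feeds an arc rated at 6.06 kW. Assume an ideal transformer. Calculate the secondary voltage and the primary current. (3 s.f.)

V_s ≈ 49.3 V, I_p ≈ 25.2 A

V_s = V_p × N_s/N_p = 240 × 76/370 = 49.297 V.
I_s = P/V_s = 6060/49.297 = 122.93 A.
I_p = I_s × N_s/N_p = 122.93 × 76/370 = 25.2 A.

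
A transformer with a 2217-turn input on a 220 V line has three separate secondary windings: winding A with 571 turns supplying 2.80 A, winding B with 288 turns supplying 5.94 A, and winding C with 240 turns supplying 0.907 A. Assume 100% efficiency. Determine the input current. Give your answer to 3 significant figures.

I_in ≈ 1.59 A

V_A = 220 × 571/2217 = 56.662 V; V_B = 220 × 288/2217 = 28.579 V; V_C = 220 × 240/2217 = 23.816 V.
P_out = V_A I_A + V_B I_B + V_C I_C = 56.662×2.80 + 28.579×5.94 + 23.816×0.907 = 158.65 + 169.76 + 21.601 = 350.02 W.
Ideal ⇒ P_in = P_out, so I_in = P_out/V_in = 350.02/220 = 1.59 A.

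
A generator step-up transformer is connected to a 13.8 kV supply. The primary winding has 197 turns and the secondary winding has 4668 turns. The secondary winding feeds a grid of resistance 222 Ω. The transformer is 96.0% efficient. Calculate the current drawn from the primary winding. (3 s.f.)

I_p ≈ 36400 A

V_s = 13800 × 4668/197 = 327000 V.
I_s = V_s/R = 327000/222 = 1473.0 A.
P_out = V_s I_s = 327000 × 1473.0 = 4.8165×10^8 W.
P_in = P_out/η = 4.8165×10^8/0.960 = 5.0172×10^8 W.
I_p = P_in/V_p = 5.0172×10^8/13800 = 36400 A.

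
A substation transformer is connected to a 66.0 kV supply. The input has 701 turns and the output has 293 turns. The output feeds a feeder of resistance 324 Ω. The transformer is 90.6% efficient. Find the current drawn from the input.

I_in ≈ 39.3 A

V_out = 66000 × 293/701 = 27586 V.
I_out = V_out/R = 27586/324 = 85.143 A.
P_out = V_out I_out = 27586 × 85.143 = 2.3488×10^6 W.
P_in = P_out/η = 2.3488×10^6/0.906 = 2.5925×10^6 W.
I_in = P_in/V_in = 2.5925×10^6/66000 = 39.3 A.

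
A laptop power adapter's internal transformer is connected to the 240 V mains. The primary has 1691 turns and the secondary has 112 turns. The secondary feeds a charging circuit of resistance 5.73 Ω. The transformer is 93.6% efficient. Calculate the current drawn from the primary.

I_p ≈ 0.196 A

V_s = 240 × 112/1691 = 15.896 V.
I_s = V_s/R = 15.896/5.73 = 2.7742 A.
P_out = V_s I_s = 15.896 × 2.7742 = 44.098 W.
P_in = P_out/η = 44.098/0.936 = 47.113 W.
I_p = P_in/V_p = 47.113/240 = 0.196 A.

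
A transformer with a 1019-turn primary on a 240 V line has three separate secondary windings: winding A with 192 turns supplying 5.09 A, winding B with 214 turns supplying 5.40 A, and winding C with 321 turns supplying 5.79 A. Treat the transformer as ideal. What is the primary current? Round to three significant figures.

V_A = 240 × 192/1019 = 45.221 V; V_B = 240 × 214/1019 = 50.402 V; V_C = 240 × 321/1019 = 75.604 V.
P_out = V_A I_A + V_B I_B + V_C I_C = 45.221×5.09 + 50.402×5.40 + 75.604×5.79 = 230.17 + 272.17 + 437.74 = 940.09 W.
Ideal ⇒ P_in = P_out, so I_p = P_out/V_p = 940.09/240 = 3.92 A.

I_p ≈ 3.92 A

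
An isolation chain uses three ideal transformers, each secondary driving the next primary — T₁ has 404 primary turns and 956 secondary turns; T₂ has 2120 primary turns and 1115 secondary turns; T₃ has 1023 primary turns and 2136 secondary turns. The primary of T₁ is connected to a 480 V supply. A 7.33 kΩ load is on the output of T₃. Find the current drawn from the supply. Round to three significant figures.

After T₁: V = 480.00 × 956/404 = 1135.8 V.
After T₂: V = 1135.8 × 1115/2120 = 597.39 V.
After T₃: V = 597.39 × 2136/1023 = 1247.3 V.
I_load = 1247.3/7330 = 0.17017 A, so P_out = 1247.3 × 0.17017 = 212.26 W.
All ideal ⇒ P_in = P_out, so I_supply = 212.26/480 = 0.442 A.

I_supply ≈ 0.442 A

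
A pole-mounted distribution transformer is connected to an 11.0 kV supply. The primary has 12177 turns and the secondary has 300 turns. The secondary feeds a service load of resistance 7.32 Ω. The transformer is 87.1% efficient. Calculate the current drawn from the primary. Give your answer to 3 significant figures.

V_s = 11000 × 300/12177 = 271.00 V.
I_s = V_s/R = 271.00/7.32 = 37.022 A.
P_out = V_s I_s = 271.00 × 37.022 = 10033 W.
P_in = P_out/η = 10033/0.871 = 11519 W.
I_p = P_in/V_p = 11519/11000 = 1.05 A.

I_p ≈ 1.05 A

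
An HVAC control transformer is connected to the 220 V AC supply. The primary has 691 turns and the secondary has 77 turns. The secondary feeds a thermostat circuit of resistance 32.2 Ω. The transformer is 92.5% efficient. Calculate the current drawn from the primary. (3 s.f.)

I_p ≈ 0.0917 A

V_s = 220 × 77/691 = 24.515 V.
I_s = V_s/R = 24.515/32.2 = 0.76134 A.
P_out = V_s I_s = 24.515 × 0.76134 = 18.664 W.
P_in = P_out/η = 18.664/0.925 = 20.178 W.
I_p = P_in/V_p = 20.178/220 = 0.0917 A.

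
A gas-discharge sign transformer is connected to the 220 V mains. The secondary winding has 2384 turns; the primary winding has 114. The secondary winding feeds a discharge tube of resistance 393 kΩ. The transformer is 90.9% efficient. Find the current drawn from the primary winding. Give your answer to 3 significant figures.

V_s = 220 × 2384/114 = 4600.7 V.
I_s = V_s/R = 4600.7/393000 = 0.011707 A.
P_out = V_s I_s = 4600.7 × 0.011707 = 53.859 W.
P_in = P_out/η = 53.859/0.909 = 59.250 W.
I_p = P_in/V_p = 59.250/220 = 0.269 A.

I_p ≈ 0.269 A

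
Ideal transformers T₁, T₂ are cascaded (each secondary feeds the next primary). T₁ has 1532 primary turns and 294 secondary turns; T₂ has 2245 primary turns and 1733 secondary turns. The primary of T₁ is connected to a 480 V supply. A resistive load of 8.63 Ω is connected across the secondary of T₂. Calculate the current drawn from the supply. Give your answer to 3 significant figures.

Secondary of T₁: V = 480.00 × 294/1532 = 92.115 V.
Secondary of T₂: V = 92.115 × 1733/2245 = 71.107 V.
I_load = 71.107/8.63 = 8.2395 A, so P_out = 71.107 × 8.2395 = 585.89 W.
All ideal ⇒ P_in = P_out, so I_supply = 585.89/480 = 1.22 A.

I_supply ≈ 1.22 A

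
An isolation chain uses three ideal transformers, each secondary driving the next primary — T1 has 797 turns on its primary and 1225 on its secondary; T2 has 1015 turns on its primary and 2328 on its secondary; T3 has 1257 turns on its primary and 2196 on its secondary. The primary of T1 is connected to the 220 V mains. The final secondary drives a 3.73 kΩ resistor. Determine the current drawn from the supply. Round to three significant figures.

Secondary of T1: V = 220.00 × 1225/797 = 338.14 V.
Secondary of T2: V = 338.14 × 2328/1015 = 775.56 V.
Secondary of T3: V = 775.56 × 2196/1257 = 1354.9 V.
I_load = 1354.9/3730 = 0.36325 A, so P_out = 1354.9 × 0.36325 = 492.18 W.
All ideal ⇒ P_in = P_out, so I_supply = 492.18/220 = 2.24 A.

I_supply ≈ 2.24 A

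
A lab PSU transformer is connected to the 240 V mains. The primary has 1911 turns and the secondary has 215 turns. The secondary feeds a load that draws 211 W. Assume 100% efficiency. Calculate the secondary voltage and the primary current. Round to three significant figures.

V_s ≈ 27.0 V, I_p ≈ 0.879 A

V_s = V_p × N_s/N_p = 240 × 215/1911 = 27.002 V.
I_s = P/V_s = 211/27.002 = 7.8144 A.
I_p = I_s × N_s/N_p = 7.8144 × 215/1911 = 0.879 A.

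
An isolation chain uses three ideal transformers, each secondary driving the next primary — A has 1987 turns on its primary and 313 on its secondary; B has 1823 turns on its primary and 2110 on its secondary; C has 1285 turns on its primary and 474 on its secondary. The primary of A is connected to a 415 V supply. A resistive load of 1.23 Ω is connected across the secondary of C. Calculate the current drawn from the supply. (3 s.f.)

I_supply ≈ 1.53 A

Secondary of A: V = 415.00 × 313/1987 = 65.372 V.
Secondary of B: V = 65.372 × 2110/1823 = 75.664 V.
Secondary of C: V = 75.664 × 474/1285 = 27.910 V.
I_load = 27.910/1.23 = 22.691 A, so P_out = 27.910 × 22.691 = 633.32 W.
All ideal ⇒ P_in = P_out, so I_supply = 633.32/415 = 1.53 A.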